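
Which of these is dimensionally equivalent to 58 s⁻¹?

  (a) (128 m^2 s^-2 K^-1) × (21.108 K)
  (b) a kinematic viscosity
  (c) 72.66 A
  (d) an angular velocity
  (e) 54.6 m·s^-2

Reference: s⁻¹.
Each option:
  (a) [m²·s⁻²·K⁻¹] · [K] = m²·s⁻²
  (b) [kinematic viscosity] = m²·s⁻¹
  (c) A
  (d) [angular velocity] = s⁻¹  ← same
  (e) m·s⁻²
Only (d) matches s⁻¹.

(d)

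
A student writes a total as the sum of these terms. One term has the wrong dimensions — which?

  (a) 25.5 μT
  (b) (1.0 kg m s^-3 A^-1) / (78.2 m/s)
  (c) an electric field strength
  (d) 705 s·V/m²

Expand each in SI base units:
  (a) T = Wb·m⁻² = kg·s⁻²·A⁻¹
  (b) [kg·m·s⁻³·A⁻¹] / [m·s⁻¹] = kg·s⁻²·A⁻¹
  (c) [electric field strength] = kg·m·s⁻³·A⁻¹
  (d) V·s·m⁻² = J·C⁻¹·s·m⁻² = kg·s⁻²·A⁻¹
All reduce to kg·s⁻²·A⁻¹ except (c), which is kg·m·s⁻³·A⁻¹.

(c)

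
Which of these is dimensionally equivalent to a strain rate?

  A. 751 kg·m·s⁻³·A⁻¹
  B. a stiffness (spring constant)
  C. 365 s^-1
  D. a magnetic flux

Reference: [strain rate] = s⁻¹.
Each option:
  A. kg·m·s⁻³·A⁻¹
  B. [stiffness (spring constant)] = kg·s⁻²
  C. s⁻¹  ← same
  D. [magnetic flux] = kg·m²·s⁻²·A⁻¹
Only C. matches s⁻¹.

C.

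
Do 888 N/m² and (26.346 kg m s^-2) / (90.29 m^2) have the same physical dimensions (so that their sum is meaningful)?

Dimensions:
  888 N/m²:  N·m⁻² = kg·m·s⁻²·m⁻² = kg·m⁻¹·s⁻²
  (26.346 kg m s^-2) / (90.29 m^2):  [kg·m·s⁻²] / [m²] = kg·m⁻¹·s⁻²
Both are kg·m⁻¹·s⁻², so they have the same dimensions and can be added.

Yes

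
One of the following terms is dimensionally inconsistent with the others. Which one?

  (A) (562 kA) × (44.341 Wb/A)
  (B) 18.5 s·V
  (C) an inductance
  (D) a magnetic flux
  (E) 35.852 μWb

(C)

Work out the base dimensions of each:
  (A) [A] · [kg·m²·s⁻²·A⁻²] = kg·m²·s⁻²·A⁻¹
  (B) V·s = J·C⁻¹·s = kg·m²·s⁻²·A⁻¹
  (C) [inductance] = kg·m²·s⁻²·A⁻²
  (D) [magnetic flux] = kg·m²·s⁻²·A⁻¹
  (E) Wb = V·s = kg·m²·s⁻²·A⁻¹
All reduce to kg·m²·s⁻²·A⁻¹ except (C), which is kg·m²·s⁻²·A⁻².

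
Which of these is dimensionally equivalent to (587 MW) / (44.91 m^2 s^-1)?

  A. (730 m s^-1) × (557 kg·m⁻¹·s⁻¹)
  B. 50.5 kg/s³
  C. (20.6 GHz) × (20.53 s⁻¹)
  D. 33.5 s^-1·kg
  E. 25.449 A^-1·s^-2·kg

A.

Reference: [kg·m²·s⁻³] / [m²·s⁻¹] = kg·s⁻².
Each option:
  A. [m·s⁻¹] · [kg·m⁻¹·s⁻¹] = kg·s⁻²  ← same
  B. kg·s⁻³
  C. [s⁻¹] · [s⁻¹] = s⁻²
  D. kg·s⁻¹
  E. kg·s⁻²·A⁻¹
Only A. matches kg·s⁻².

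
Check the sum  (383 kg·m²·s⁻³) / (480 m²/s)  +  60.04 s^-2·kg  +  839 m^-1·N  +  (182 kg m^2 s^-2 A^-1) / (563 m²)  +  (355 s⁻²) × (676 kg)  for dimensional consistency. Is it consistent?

No

In SI base units:
  (383 kg·m²·s⁻³) / (480 m²/s):  [kg·m²·s⁻³] / [m²·s⁻¹] = kg·s⁻²
  60.04 s^-2·kg:  kg·s⁻²
  839 m^-1·N:  N·m⁻¹ = kg·m·s⁻²·m⁻¹ = kg·s⁻²
  (182 kg m^2 s^-2 A^-1) / (563 m²):  [kg·m²·s⁻²·A⁻¹] / [m²] = kg·s⁻²·A⁻¹
  (355 s⁻²) × (676 kg):  [s⁻²] · [kg] = kg·s⁻²
The terms do not share a single dimension (kg·s⁻² vs kg·s⁻²·A⁻¹).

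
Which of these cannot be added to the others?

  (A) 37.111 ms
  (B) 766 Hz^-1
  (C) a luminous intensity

In SI base units:
  (A) s
  (B) Hz⁻¹ = (s⁻¹)⁻¹ = s
  (C) [luminous intensity] = cd
All reduce to s except (C), which is cd.

(C)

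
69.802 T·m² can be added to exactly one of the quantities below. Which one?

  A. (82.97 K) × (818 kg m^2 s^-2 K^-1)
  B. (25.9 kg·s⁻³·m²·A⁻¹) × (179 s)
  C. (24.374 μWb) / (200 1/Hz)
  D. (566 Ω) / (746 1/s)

Reference: T·m² = Wb·m⁻²·m² = kg·m²·s⁻²·A⁻¹.
Each option:
  A. [K] · [kg·m²·s⁻²·K⁻¹] = kg·m²·s⁻²
  B. [kg·m²·s⁻³·A⁻¹] · [s] = kg·m²·s⁻²·A⁻¹  ← same
  C. [kg·m²·s⁻²·A⁻¹] / [s] = kg·m²·s⁻³·A⁻¹
  D. [kg·m²·s⁻³·A⁻²] / [s⁻¹] = kg·m²·s⁻²·A⁻²
Only B. matches kg·m²·s⁻²·A⁻¹.

B.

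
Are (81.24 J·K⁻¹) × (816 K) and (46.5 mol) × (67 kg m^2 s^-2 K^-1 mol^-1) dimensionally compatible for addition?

No

Reduce each to base SI dimensions:
  (81.24 J·K⁻¹) × (816 K):  [kg·m²·s⁻²·K⁻¹] · [K] = kg·m²·s⁻²
  (46.5 mol) × (67 kg m^2 s^-2 K^-1 mol^-1):  [mol] · [kg·m²·s⁻²·K⁻¹·mol⁻¹] = kg·m²·s⁻²·K⁻¹
kg·m²·s⁻² ≠ kg·m²·s⁻²·K⁻¹, so they cannot be added.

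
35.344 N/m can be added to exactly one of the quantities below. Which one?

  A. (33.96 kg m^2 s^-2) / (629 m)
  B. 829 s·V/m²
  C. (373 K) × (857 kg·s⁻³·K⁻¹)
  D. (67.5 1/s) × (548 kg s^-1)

Reference: N·m⁻¹ = kg·m·s⁻²·m⁻¹ = kg·s⁻².
Each option:
  A. [kg·m²·s⁻²] / [m] = kg·m·s⁻²
  B. V·s·m⁻² = J·C⁻¹·s·m⁻² = kg·s⁻²·A⁻¹
  C. [K] · [kg·s⁻³·K⁻¹] = kg·s⁻³
  D. [s⁻¹] · [kg·s⁻¹] = kg·s⁻²  ← same
Only D. matches kg·s⁻².

D.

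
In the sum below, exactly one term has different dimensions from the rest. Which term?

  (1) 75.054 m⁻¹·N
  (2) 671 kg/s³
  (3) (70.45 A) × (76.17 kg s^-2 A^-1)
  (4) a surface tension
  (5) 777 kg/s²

Reduce each to base SI dimensions:
  (1) N·m⁻¹ = kg·m·s⁻²·m⁻¹ = kg·s⁻²
  (2) kg·s⁻³
  (3) [A] · [kg·s⁻²·A⁻¹] = kg·s⁻²
  (4) [surface tension] = kg·s⁻²
  (5) kg·s⁻²
All reduce to kg·s⁻² except (2), which is kg·s⁻³.

(2)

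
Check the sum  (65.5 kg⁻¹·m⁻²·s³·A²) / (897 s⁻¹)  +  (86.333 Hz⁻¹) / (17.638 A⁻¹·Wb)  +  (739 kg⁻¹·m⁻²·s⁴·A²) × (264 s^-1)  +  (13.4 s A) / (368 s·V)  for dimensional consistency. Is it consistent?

Work out the base dimensions of each:
  (65.5 kg⁻¹·m⁻²·s³·A²) / (897 s⁻¹):  [kg⁻¹·m⁻²·s³·A²] / [s⁻¹] = kg⁻¹·m⁻²·s⁴·A²
  (86.333 Hz⁻¹) / (17.638 A⁻¹·Wb):  [s] / [kg·m²·s⁻²·A⁻²] = kg⁻¹·m⁻²·s³·A²
  (739 kg⁻¹·m⁻²·s⁴·A²) × (264 s^-1):  [kg⁻¹·m⁻²·s⁴·A²] · [s⁻¹] = kg⁻¹·m⁻²·s³·A²
  (13.4 s A) / (368 s·V):  [s·A] / [kg·m²·s⁻²·A⁻¹] = kg⁻¹·m⁻²·s³·A²
The terms do not share a single dimension (kg⁻¹·m⁻²·s³·A² vs kg⁻¹·m⁻²·s⁴·A²).

No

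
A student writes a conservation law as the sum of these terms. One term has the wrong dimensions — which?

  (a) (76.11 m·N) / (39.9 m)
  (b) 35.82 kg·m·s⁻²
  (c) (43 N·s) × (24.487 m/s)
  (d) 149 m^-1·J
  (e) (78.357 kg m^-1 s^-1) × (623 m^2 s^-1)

Dimensions:
  (a) [kg·m²·s⁻²] / [m] = kg·m·s⁻²
  (b) kg·m·s⁻²
  (c) [kg·m·s⁻¹] · [m·s⁻¹] = kg·m²·s⁻²
  (d) J·m⁻¹ = N·m·m⁻¹ = kg·m·s⁻²
  (e) [kg·m⁻¹·s⁻¹] · [m²·s⁻¹] = kg·m·s⁻²
All reduce to kg·m·s⁻² except (c), which is kg·m²·s⁻².

(c)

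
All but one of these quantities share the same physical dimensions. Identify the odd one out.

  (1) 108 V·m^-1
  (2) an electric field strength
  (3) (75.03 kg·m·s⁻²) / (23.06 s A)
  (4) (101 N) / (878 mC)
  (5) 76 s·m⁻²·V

(5)

In SI base units:
  (1) V·m⁻¹ = J·C⁻¹·m⁻¹ = kg·m·s⁻³·A⁻¹
  (2) [electric field strength] = kg·m·s⁻³·A⁻¹
  (3) [kg·m·s⁻²] / [s·A] = kg·m·s⁻³·A⁻¹
  (4) [kg·m·s⁻²] / [s·A] = kg·m·s⁻³·A⁻¹
  (5) V·s·m⁻² = J·C⁻¹·s·m⁻² = kg·s⁻²·A⁻¹
All reduce to kg·m·s⁻³·A⁻¹ except (5), which is kg·s⁻²·A⁻¹.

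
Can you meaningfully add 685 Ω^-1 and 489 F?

No

Reduce each to base SI dimensions:
  685 Ω^-1:  Ω⁻¹ = (V·A⁻¹)⁻¹ = kg⁻¹·m⁻²·s³·A²
  489 F:  F = C·V⁻¹ = kg⁻¹·m⁻²·s⁴·A²
kg⁻¹·m⁻²·s³·A² ≠ kg⁻¹·m⁻²·s⁴·A², so they cannot be added.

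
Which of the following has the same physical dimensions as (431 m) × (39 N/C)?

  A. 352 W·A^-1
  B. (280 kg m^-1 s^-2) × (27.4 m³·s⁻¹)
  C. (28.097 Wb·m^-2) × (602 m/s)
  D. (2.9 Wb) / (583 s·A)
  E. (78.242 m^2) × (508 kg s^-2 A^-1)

A.

Reference: [m] · [kg·m·s⁻³·A⁻¹] = kg·m²·s⁻³·A⁻¹.
Each option:
  A. W·A⁻¹ = J·s⁻¹·A⁻¹ = kg·m²·s⁻³·A⁻¹  ← same
  B. [kg·m⁻¹·s⁻²] · [m³·s⁻¹] = kg·m²·s⁻³
  C. [kg·s⁻²·A⁻¹] · [m·s⁻¹] = kg·m·s⁻³·A⁻¹
  D. [kg·m²·s⁻²·A⁻¹] / [s·A] = kg·m²·s⁻³·A⁻²
  E. [m²] · [kg·s⁻²·A⁻¹] = kg·m²·s⁻²·A⁻¹
Only A. matches kg·m²·s⁻³·A⁻¹.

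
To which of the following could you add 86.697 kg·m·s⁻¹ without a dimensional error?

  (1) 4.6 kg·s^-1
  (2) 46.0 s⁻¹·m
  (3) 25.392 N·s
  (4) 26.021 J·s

Reference: kg·m·s⁻¹.
Each option:
  (1) kg·s⁻¹
  (2) m·s⁻¹
  (3) N·s = kg·m·s⁻²·s = kg·m·s⁻¹  ← same
  (4) J·s = N·m·s = kg·m²·s⁻¹
Only (3) matches kg·m·s⁻¹.

(3)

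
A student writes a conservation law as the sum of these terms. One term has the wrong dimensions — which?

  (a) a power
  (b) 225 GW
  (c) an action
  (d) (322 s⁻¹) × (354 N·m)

(c)

Work out the base dimensions of each:
  (a) [power] = kg·m²·s⁻³
  (b) W = J·s⁻¹ = kg·m²·s⁻³
  (c) [action] = kg·m²·s⁻¹
  (d) [s⁻¹] · [kg·m²·s⁻²] = kg·m²·s⁻³
All reduce to kg·m²·s⁻³ except (c), which is kg·m²·s⁻¹.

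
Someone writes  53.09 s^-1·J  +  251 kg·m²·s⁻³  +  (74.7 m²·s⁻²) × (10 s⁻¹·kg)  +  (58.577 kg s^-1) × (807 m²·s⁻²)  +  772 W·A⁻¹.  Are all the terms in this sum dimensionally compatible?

Work out the base dimensions of each:
  53.09 s^-1·J:  J·s⁻¹ = N·m·s⁻¹ = kg·m²·s⁻³
  251 kg·m²·s⁻³:  kg·m²·s⁻³
  (74.7 m²·s⁻²) × (10 s⁻¹·kg):  [m²·s⁻²] · [kg·s⁻¹] = kg·m²·s⁻³
  (58.577 kg s^-1) × (807 m²·s⁻²):  [kg·s⁻¹] · [m²·s⁻²] = kg·m²·s⁻³
  772 W·A⁻¹:  W·A⁻¹ = J·s⁻¹·A⁻¹ = kg·m²·s⁻³·A⁻¹
The terms do not share a single dimension (kg·m²·s⁻³ vs kg·m²·s⁻³·A⁻¹).

No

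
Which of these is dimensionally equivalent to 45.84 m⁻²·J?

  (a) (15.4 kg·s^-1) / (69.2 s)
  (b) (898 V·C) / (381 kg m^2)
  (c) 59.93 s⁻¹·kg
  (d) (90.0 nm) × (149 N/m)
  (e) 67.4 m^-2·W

(a)

Reference: J·m⁻² = N·m·m⁻² = kg·s⁻².
Each option:
  (a) [kg·s⁻¹] / [s] = kg·s⁻²  ← same
  (b) [kg·m²·s⁻²] / [kg·m²] = s⁻²
  (c) kg·s⁻¹
  (d) [m] · [kg·s⁻²] = kg·m·s⁻²
  (e) W·m⁻² = J·s⁻¹·m⁻² = kg·s⁻³
Only (a) matches kg·s⁻².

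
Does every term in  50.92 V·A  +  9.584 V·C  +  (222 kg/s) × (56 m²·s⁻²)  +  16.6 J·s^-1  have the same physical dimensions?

Expand each in SI base units:
  50.92 V·A:  V·A = J·C⁻¹·A = kg·m²·s⁻³
  9.584 V·C:  C·V = s·A·J·C⁻¹ = kg·m²·s⁻²
  (222 kg/s) × (56 m²·s⁻²):  [kg·s⁻¹] · [m²·s⁻²] = kg·m²·s⁻³
  16.6 J·s^-1:  J·s⁻¹ = N·m·s⁻¹ = kg·m²·s⁻³
The terms do not share a single dimension (kg·m²·s⁻² vs kg·m²·s⁻³).

No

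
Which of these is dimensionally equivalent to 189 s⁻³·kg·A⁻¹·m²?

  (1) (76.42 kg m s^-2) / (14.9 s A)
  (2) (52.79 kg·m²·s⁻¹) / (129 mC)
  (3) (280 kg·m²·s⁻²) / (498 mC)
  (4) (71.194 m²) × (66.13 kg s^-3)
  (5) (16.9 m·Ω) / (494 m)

(3)

Reference: kg·m²·s⁻³·A⁻¹.
Each option:
  (1) [kg·m·s⁻²] / [s·A] = kg·m·s⁻³·A⁻¹
  (2) [kg·m²·s⁻¹] / [s·A] = kg·m²·s⁻²·A⁻¹
  (3) [kg·m²·s⁻²] / [s·A] = kg·m²·s⁻³·A⁻¹  ← same
  (4) [m²] · [kg·s⁻³] = kg·m²·s⁻³
  (5) [kg·m³·s⁻³·A⁻²] / [m] = kg·m²·s⁻³·A⁻²
Only (3) matches kg·m²·s⁻³·A⁻¹.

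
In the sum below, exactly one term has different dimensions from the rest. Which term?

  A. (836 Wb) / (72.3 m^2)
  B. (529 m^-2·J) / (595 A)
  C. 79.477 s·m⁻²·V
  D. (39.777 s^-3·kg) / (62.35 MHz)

Reduce each to base SI dimensions:
  A. [kg·m²·s⁻²·A⁻¹] / [m²] = kg·s⁻²·A⁻¹
  B. [kg·s⁻²] / [A] = kg·s⁻²·A⁻¹
  C. V·s·m⁻² = J·C⁻¹·s·m⁻² = kg·s⁻²·A⁻¹
  D. [kg·s⁻³] / [s⁻¹] = kg·s⁻²
All reduce to kg·s⁻²·A⁻¹ except D., which is kg·s⁻².

D.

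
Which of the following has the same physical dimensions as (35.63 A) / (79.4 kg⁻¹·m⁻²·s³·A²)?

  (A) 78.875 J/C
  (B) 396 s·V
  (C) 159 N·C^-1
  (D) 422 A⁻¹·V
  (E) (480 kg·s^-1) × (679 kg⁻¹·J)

(A)

Reference: [A] / [kg⁻¹·m⁻²·s³·A²] = kg·m²·s⁻³·A⁻¹.
Each option:
  (A) J·C⁻¹ = N·m·(s·A)⁻¹ = kg·m²·s⁻³·A⁻¹  ← same
  (B) V·s = J·C⁻¹·s = kg·m²·s⁻²·A⁻¹
  (C) N·C⁻¹ = kg·m·s⁻²·(s·A)⁻¹ = kg·m·s⁻³·A⁻¹
  (D) V·A⁻¹ = J·C⁻¹·A⁻¹ = kg·m²·s⁻³·A⁻²
  (E) [kg·s⁻¹] · [m²·s⁻²] = kg·m²·s⁻³
Only (A) matches kg·m²·s⁻³·A⁻¹.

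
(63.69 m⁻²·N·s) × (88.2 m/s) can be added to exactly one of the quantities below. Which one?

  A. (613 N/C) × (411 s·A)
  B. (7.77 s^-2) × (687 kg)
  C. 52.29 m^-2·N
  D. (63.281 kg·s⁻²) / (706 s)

Reference: [kg·m⁻¹·s⁻¹] · [m·s⁻¹] = kg·s⁻².
Each option:
  A. [kg·m·s⁻³·A⁻¹] · [s·A] = kg·m·s⁻²
  B. [s⁻²] · [kg] = kg·s⁻²  ← same
  C. N·m⁻² = kg·m·s⁻²·m⁻² = kg·m⁻¹·s⁻²
  D. [kg·s⁻²] / [s] = kg·s⁻³
Only B. matches kg·s⁻².

B.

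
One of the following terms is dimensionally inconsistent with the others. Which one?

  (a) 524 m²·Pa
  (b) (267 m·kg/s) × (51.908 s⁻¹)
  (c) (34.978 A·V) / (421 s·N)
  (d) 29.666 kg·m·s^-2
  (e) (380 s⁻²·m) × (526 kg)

Reduce each to base SI dimensions:
  (a) Pa·m² = N·m⁻²·m² = kg·m·s⁻²
  (b) [kg·m·s⁻¹] · [s⁻¹] = kg·m·s⁻²
  (c) [kg·m²·s⁻³] / [kg·m·s⁻¹] = m·s⁻²
  (d) kg·m·s⁻²
  (e) [m·s⁻²] · [kg] = kg·m·s⁻²
All reduce to kg·m·s⁻² except (c), which is m·s⁻².

(c)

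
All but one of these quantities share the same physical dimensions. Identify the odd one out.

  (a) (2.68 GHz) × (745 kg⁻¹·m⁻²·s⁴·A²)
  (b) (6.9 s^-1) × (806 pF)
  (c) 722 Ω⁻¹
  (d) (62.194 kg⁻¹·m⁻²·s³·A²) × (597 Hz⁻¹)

(d)

In SI base units:
  (a) [s⁻¹] · [kg⁻¹·m⁻²·s⁴·A²] = kg⁻¹·m⁻²·s³·A²
  (b) [s⁻¹] · [kg⁻¹·m⁻²·s⁴·A²] = kg⁻¹·m⁻²·s³·A²
  (c) Ω⁻¹ = (V·A⁻¹)⁻¹ = kg⁻¹·m⁻²·s³·A²
  (d) [kg⁻¹·m⁻²·s³·A²] · [s] = kg⁻¹·m⁻²·s⁴·A²
All reduce to kg⁻¹·m⁻²·s³·A² except (d), which is kg⁻¹·m⁻²·s⁴·A².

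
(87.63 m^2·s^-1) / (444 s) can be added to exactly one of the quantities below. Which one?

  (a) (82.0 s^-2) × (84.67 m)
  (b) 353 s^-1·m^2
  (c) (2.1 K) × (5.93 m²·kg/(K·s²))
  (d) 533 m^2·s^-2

(d)

Reference: [m²·s⁻¹] / [s] = m²·s⁻².
Each option:
  (a) [s⁻²] · [m] = m·s⁻²
  (b) m²·s⁻¹
  (c) [K] · [kg·m²·s⁻²·K⁻¹] = kg·m²·s⁻²
  (d) m²·s⁻²  ← same
Only (d) matches m²·s⁻².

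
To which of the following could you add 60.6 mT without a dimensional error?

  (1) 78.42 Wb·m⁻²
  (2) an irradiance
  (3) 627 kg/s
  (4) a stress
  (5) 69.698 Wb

(1)

Reference: T = Wb·m⁻² = kg·s⁻²·A⁻¹.
Each option:
  (1) Wb·m⁻² = V·s·m⁻² = kg·s⁻²·A⁻¹  ← same
  (2) [irradiance] = kg·s⁻³
  (3) kg·s⁻¹
  (4) [stress] = kg·m⁻¹·s⁻²
  (5) Wb = V·s = kg·m²·s⁻²·A⁻¹
Only (1) matches kg·s⁻²·A⁻¹.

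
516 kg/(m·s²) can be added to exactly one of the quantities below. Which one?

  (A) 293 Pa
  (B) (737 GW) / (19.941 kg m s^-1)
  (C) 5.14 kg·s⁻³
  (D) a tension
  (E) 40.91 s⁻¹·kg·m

(A)

Reference: kg·m⁻¹·s⁻².
Each option:
  (A) Pa = N·m⁻² = kg·m⁻¹·s⁻²  ← same
  (B) [kg·m²·s⁻³] / [kg·m·s⁻¹] = m·s⁻²
  (C) kg·s⁻³
  (D) [tension] = kg·m·s⁻²
  (E) kg·m·s⁻¹
Only (A) matches kg·m⁻¹·s⁻².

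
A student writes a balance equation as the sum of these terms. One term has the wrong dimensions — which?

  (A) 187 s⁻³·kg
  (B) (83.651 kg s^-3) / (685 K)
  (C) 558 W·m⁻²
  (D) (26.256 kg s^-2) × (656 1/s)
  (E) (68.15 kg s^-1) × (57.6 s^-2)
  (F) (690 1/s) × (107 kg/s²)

Reduce each to base SI dimensions:
  (A) kg·s⁻³
  (B) [kg·s⁻³] / [K] = kg·s⁻³·K⁻¹
  (C) W·m⁻² = J·s⁻¹·m⁻² = kg·s⁻³
  (D) [kg·s⁻²] · [s⁻¹] = kg·s⁻³
  (E) [kg·s⁻¹] · [s⁻²] = kg·s⁻³
  (F) [s⁻¹] · [kg·s⁻²] = kg·s⁻³
All reduce to kg·s⁻³ except (B), which is kg·s⁻³·K⁻¹.

(B)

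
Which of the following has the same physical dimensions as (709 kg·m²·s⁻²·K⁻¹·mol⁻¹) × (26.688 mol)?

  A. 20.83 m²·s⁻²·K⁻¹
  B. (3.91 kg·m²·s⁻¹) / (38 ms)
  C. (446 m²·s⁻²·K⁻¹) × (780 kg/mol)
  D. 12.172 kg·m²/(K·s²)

D.

Reference: [kg·m²·s⁻²·K⁻¹·mol⁻¹] · [mol] = kg·m²·s⁻²·K⁻¹.
Each option:
  A. m²·s⁻²·K⁻¹
  B. [kg·m²·s⁻¹] / [s] = kg·m²·s⁻²
  C. [m²·s⁻²·K⁻¹] · [kg·mol⁻¹] = kg·m²·s⁻²·K⁻¹·mol⁻¹
  D. kg·m²·s⁻²·K⁻¹  ← same
Only D. matches kg·m²·s⁻²·K⁻¹.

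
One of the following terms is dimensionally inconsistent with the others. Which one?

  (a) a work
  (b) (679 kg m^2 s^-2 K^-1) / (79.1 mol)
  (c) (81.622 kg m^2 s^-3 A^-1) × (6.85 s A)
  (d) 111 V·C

Dimensions:
  (a) [work] = kg·m²·s⁻²
  (b) [kg·m²·s⁻²·K⁻¹] / [mol] = kg·m²·s⁻²·K⁻¹·mol⁻¹
  (c) [kg·m²·s⁻³·A⁻¹] · [s·A] = kg·m²·s⁻²
  (d) C·V = s·A·J·C⁻¹ = kg·m²·s⁻²
All reduce to kg·m²·s⁻² except (b), which is kg·m²·s⁻²·K⁻¹·mol⁻¹.

(b)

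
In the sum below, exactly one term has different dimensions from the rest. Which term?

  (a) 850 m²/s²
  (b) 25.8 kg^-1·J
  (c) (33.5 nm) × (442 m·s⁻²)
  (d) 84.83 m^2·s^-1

In SI base units:
  (a) m²·s⁻²
  (b) J·kg⁻¹ = N·m·kg⁻¹ = m²·s⁻²
  (c) [m] · [m·s⁻²] = m²·s⁻²
  (d) m²·s⁻¹
All reduce to m²·s⁻² except (d), which is m²·s⁻¹.

(d)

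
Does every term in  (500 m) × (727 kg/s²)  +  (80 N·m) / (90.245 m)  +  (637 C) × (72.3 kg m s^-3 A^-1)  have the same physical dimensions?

Yes

Dimensions:
  (500 m) × (727 kg/s²):  [m] · [kg·s⁻²] = kg·m·s⁻²
  (80 N·m) / (90.245 m):  [kg·m²·s⁻²] / [m] = kg·m·s⁻²
  (637 C) × (72.3 kg m s^-3 A^-1):  [s·A] · [kg·m·s⁻³·A⁻¹] = kg·m·s⁻²
Every term reduces to kg·m·s⁻².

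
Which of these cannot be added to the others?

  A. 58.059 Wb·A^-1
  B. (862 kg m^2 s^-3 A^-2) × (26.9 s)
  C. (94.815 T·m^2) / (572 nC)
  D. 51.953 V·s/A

C.

In SI base units:
  A. Wb·A⁻¹ = V·s·A⁻¹ = kg·m²·s⁻²·A⁻²
  B. [kg·m²·s⁻³·A⁻²] · [s] = kg·m²·s⁻²·A⁻²
  C. [kg·m²·s⁻²·A⁻¹] / [s·A] = kg·m²·s⁻³·A⁻²
  D. V·s·A⁻¹ = J·C⁻¹·s·A⁻¹ = kg·m²·s⁻²·A⁻²
All reduce to kg·m²·s⁻²·A⁻² except C., which is kg·m²·s⁻³·A⁻².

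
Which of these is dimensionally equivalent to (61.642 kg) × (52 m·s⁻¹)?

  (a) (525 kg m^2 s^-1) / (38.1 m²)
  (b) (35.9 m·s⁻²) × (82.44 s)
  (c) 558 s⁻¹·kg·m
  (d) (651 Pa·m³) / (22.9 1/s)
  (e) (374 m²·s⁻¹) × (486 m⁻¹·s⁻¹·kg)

(c)

Reference: [kg] · [m·s⁻¹] = kg·m·s⁻¹.
Each option:
  (a) [kg·m²·s⁻¹] / [m²] = kg·s⁻¹
  (b) [m·s⁻²] · [s] = m·s⁻¹
  (c) kg·m·s⁻¹  ← same
  (d) [kg·m²·s⁻²] / [s⁻¹] = kg·m²·s⁻¹
  (e) [m²·s⁻¹] · [kg·m⁻¹·s⁻¹] = kg·m·s⁻²
Only (c) matches kg·m·s⁻¹.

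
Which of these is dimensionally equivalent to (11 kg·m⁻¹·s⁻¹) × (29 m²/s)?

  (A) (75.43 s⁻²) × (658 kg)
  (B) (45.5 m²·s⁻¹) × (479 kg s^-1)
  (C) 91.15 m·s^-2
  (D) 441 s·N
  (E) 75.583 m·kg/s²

Reference: [kg·m⁻¹·s⁻¹] · [m²·s⁻¹] = kg·m·s⁻².
Each option:
  (A) [s⁻²] · [kg] = kg·s⁻²
  (B) [m²·s⁻¹] · [kg·s⁻¹] = kg·m²·s⁻²
  (C) m·s⁻²
  (D) N·s = kg·m·s⁻²·s = kg·m·s⁻¹
  (E) kg·m·s⁻²  ← same
Only (E) matches kg·m·s⁻².

(E)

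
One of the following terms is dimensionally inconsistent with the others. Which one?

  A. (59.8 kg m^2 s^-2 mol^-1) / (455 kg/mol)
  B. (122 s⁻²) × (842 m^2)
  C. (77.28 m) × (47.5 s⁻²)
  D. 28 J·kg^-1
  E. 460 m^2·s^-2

Work out the base dimensions of each:
  A. [kg·m²·s⁻²·mol⁻¹] / [kg·mol⁻¹] = m²·s⁻²
  B. [s⁻²] · [m²] = m²·s⁻²
  C. [m] · [s⁻²] = m·s⁻²
  D. J·kg⁻¹ = N·m·kg⁻¹ = m²·s⁻²
  E. m²·s⁻²
All reduce to m²·s⁻² except C., which is m·s⁻².

C.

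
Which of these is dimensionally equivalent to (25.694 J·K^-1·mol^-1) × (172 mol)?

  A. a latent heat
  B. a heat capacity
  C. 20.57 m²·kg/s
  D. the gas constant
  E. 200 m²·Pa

B.

Reference: [kg·m²·s⁻²·K⁻¹·mol⁻¹] · [mol] = kg·m²·s⁻²·K⁻¹.
Each option:
  A. [latent heat] = m²·s⁻²
  B. [heat capacity] = kg·m²·s⁻²·K⁻¹  ← same
  C. kg·m²·s⁻¹
  D. [gas constant] = kg·m²·s⁻²·K⁻¹·mol⁻¹
  E. Pa·m² = N·m⁻²·m² = kg·m·s⁻²
Only B. matches kg·m²·s⁻²·K⁻¹.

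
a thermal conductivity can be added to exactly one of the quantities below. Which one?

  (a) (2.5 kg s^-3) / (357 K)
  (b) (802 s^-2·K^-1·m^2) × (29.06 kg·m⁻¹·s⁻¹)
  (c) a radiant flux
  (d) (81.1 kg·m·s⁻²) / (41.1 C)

(b)

Reference: [thermal conductivity] = kg·m·s⁻³·K⁻¹.
Each option:
  (a) [kg·s⁻³] / [K] = kg·s⁻³·K⁻¹
  (b) [m²·s⁻²·K⁻¹] · [kg·m⁻¹·s⁻¹] = kg·m·s⁻³·K⁻¹  ← same
  (c) [radiant flux] = kg·m²·s⁻³
  (d) [kg·m·s⁻²] / [s·A] = kg·m·s⁻³·A⁻¹
Only (b) matches kg·m·s⁻³·K⁻¹.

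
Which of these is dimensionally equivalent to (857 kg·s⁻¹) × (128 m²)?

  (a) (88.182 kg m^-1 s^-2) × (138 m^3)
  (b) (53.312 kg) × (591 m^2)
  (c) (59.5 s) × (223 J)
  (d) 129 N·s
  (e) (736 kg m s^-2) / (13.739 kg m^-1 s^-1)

(c)

Reference: [kg·s⁻¹] · [m²] = kg·m²·s⁻¹.
Each option:
  (a) [kg·m⁻¹·s⁻²] · [m³] = kg·m²·s⁻²
  (b) [kg] · [m²] = kg·m²
  (c) [s] · [kg·m²·s⁻²] = kg·m²·s⁻¹  ← same
  (d) N·s = kg·m·s⁻²·s = kg·m·s⁻¹
  (e) [kg·m·s⁻²] / [kg·m⁻¹·s⁻¹] = m²·s⁻¹
Only (c) matches kg·m²·s⁻¹.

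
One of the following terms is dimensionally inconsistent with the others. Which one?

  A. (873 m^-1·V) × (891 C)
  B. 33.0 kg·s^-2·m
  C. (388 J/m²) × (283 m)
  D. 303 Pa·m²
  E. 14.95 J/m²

Reduce each to base SI dimensions:
  A. [kg·m·s⁻³·A⁻¹] · [s·A] = kg·m·s⁻²
  B. kg·m·s⁻²
  C. [kg·s⁻²] · [m] = kg·m·s⁻²
  D. Pa·m² = N·m⁻²·m² = kg·m·s⁻²
  E. J·m⁻² = N·m·m⁻² = kg·s⁻²
All reduce to kg·m·s⁻² except E., which is kg·s⁻².

E.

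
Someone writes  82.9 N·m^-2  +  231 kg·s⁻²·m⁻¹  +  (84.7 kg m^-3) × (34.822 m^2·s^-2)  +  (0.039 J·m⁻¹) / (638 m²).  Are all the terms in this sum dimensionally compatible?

Expand each in SI base units:
  82.9 N·m^-2:  N·m⁻² = kg·m·s⁻²·m⁻² = kg·m⁻¹·s⁻²
  231 kg·s⁻²·m⁻¹:  kg·m⁻¹·s⁻²
  (84.7 kg m^-3) × (34.822 m^2·s^-2):  [kg·m⁻³] · [m²·s⁻²] = kg·m⁻¹·s⁻²
  (0.039 J·m⁻¹) / (638 m²):  [kg·m·s⁻²] / [m²] = kg·m⁻¹·s⁻²
Every term reduces to kg·m⁻¹·s⁻².

Yes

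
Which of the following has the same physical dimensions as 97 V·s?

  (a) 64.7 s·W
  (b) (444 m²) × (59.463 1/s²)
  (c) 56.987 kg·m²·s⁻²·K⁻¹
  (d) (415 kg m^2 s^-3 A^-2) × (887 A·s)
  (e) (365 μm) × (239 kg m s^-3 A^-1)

Reference: V·s = J·C⁻¹·s = kg·m²·s⁻²·A⁻¹.
Each option:
  (a) W·s = J·s⁻¹·s = kg·m²·s⁻²
  (b) [m²] · [s⁻²] = m²·s⁻²
  (c) kg·m²·s⁻²·K⁻¹
  (d) [kg·m²·s⁻³·A⁻²] · [s·A] = kg·m²·s⁻²·A⁻¹  ← same
  (e) [m] · [kg·m·s⁻³·A⁻¹] = kg·m²·s⁻³·A⁻¹
Only (d) matches kg·m²·s⁻²·A⁻¹.

(d)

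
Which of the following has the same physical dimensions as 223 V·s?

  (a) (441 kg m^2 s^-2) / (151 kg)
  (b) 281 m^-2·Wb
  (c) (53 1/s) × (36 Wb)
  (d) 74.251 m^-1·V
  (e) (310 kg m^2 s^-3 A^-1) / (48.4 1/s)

Reference: V·s = J·C⁻¹·s = kg·m²·s⁻²·A⁻¹.
Each option:
  (a) [kg·m²·s⁻²] / [kg] = m²·s⁻²
  (b) Wb·m⁻² = V·s·m⁻² = kg·s⁻²·A⁻¹
  (c) [s⁻¹] · [kg·m²·s⁻²·A⁻¹] = kg·m²·s⁻³·A⁻¹
  (d) V·m⁻¹ = J·C⁻¹·m⁻¹ = kg·m·s⁻³·A⁻¹
  (e) [kg·m²·s⁻³·A⁻¹] / [s⁻¹] = kg·m²·s⁻²·A⁻¹  ← same
Only (e) matches kg·m²·s⁻²·A⁻¹.

(e)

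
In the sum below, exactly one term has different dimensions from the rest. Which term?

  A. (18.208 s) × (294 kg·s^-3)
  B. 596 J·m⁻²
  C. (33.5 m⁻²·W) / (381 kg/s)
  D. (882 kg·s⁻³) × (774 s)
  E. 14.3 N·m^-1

C.

Work out the base dimensions of each:
  A. [s] · [kg·s⁻³] = kg·s⁻²
  B. J·m⁻² = N·m·m⁻² = kg·s⁻²
  C. [kg·s⁻³] / [kg·s⁻¹] = s⁻²
  D. [kg·s⁻³] · [s] = kg·s⁻²
  E. N·m⁻¹ = kg·m·s⁻²·m⁻¹ = kg·s⁻²
All reduce to kg·s⁻² except C., which is s⁻².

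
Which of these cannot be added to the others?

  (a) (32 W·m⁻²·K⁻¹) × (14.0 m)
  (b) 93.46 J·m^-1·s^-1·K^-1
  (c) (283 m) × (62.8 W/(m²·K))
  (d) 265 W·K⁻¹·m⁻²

Dimensions:
  (a) [kg·s⁻³·K⁻¹] · [m] = kg·m·s⁻³·K⁻¹
  (b) J·s⁻¹·m⁻¹·K⁻¹ = N·m·s⁻¹·m⁻¹·K⁻¹ = kg·m·s⁻³·K⁻¹
  (c) [m] · [kg·s⁻³·K⁻¹] = kg·m·s⁻³·K⁻¹
  (d) W·m⁻²·K⁻¹ = J·s⁻¹·m⁻²·K⁻¹ = kg·s⁻³·K⁻¹
All reduce to kg·m·s⁻³·K⁻¹ except (d), which is kg·s⁻³·K⁻¹.

(d)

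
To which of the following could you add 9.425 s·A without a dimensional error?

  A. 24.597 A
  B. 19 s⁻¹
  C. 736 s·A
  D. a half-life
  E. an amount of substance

Reference: s·A.
Each option:
  A. A
  B. s⁻¹
  C. A·s = s·A  ← same
  D. [half-life] = s
  E. [amount of substance] = mol
Only C. matches s·A.

C.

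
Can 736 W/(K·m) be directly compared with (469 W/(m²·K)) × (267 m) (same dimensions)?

Yes

Reduce each to base SI dimensions:
  736 W/(K·m):  W·m⁻¹·K⁻¹ = J·s⁻¹·m⁻¹·K⁻¹ = kg·m·s⁻³·K⁻¹
  (469 W/(m²·K)) × (267 m):  [kg·s⁻³·K⁻¹] · [m] = kg·m·s⁻³·K⁻¹
Both are kg·m·s⁻³·K⁻¹, so they have the same dimensions and can be added.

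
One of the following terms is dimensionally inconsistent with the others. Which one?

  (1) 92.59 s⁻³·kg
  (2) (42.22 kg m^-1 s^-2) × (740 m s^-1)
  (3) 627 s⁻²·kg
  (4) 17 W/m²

In SI base units:
  (1) kg·s⁻³
  (2) [kg·m⁻¹·s⁻²] · [m·s⁻¹] = kg·s⁻³
  (3) kg·s⁻²
  (4) W·m⁻² = J·s⁻¹·m⁻² = kg·s⁻³
All reduce to kg·s⁻³ except (3), which is kg·s⁻².

(3)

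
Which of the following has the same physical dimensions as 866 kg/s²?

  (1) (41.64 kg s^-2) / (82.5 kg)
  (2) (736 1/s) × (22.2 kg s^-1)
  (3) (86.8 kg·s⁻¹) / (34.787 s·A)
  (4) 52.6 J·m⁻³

(2)

Reference: kg·s⁻².
Each option:
  (1) [kg·s⁻²] / [kg] = s⁻²
  (2) [s⁻¹] · [kg·s⁻¹] = kg·s⁻²  ← same
  (3) [kg·s⁻¹] / [s·A] = kg·s⁻²·A⁻¹
  (4) J·m⁻³ = N·m·m⁻³ = kg·m⁻¹·s⁻²
Only (2) matches kg·s⁻².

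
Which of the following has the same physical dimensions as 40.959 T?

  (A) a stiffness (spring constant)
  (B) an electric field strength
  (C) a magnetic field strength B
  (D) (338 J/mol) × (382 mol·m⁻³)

(C)

Reference: T = Wb·m⁻² = kg·s⁻²·A⁻¹.
Each option:
  (A) [stiffness (spring constant)] = kg·s⁻²
  (B) [electric field strength] = kg·m·s⁻³·A⁻¹
  (C) [magnetic field strength B] = kg·s⁻²·A⁻¹  ← same
  (D) [kg·m²·s⁻²·mol⁻¹] · [m⁻³·mol] = kg·m⁻¹·s⁻²
Only (C) matches kg·s⁻²·A⁻¹.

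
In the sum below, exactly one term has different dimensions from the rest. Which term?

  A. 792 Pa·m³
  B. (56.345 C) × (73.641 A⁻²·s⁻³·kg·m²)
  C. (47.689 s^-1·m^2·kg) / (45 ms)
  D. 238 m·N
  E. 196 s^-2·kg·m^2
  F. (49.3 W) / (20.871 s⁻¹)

Dimensions:
  A. Pa·m³ = N·m⁻²·m³ = kg·m²·s⁻²
  B. [s·A] · [kg·m²·s⁻³·A⁻²] = kg·m²·s⁻²·A⁻¹
  C. [kg·m²·s⁻¹] / [s] = kg·m²·s⁻²
  D. N·m = kg·m·s⁻²·m = kg·m²·s⁻²
  E. kg·m²·s⁻²
  F. [kg·m²·s⁻³] / [s⁻¹] = kg·m²·s⁻²
All reduce to kg·m²·s⁻² except B., which is kg·m²·s⁻²·A⁻¹.

B.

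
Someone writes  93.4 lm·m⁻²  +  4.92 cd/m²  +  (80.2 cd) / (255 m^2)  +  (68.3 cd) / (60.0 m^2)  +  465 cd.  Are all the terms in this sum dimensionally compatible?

Expand each in SI base units:
  93.4 lm·m⁻²:  lm·m⁻² = cd·m⁻² = m⁻²·cd
  4.92 cd/m²:  cd·m⁻² = m⁻²·cd
  (80.2 cd) / (255 m^2):  [cd] / [m²] = m⁻²·cd
  (68.3 cd) / (60.0 m^2):  [cd] / [m²] = m⁻²·cd
  465 cd:  cd
The terms do not share a single dimension (cd vs m⁻²·cd).

No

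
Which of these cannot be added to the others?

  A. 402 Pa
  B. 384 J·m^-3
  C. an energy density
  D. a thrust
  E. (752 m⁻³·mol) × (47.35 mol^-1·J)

D.

In SI base units:
  A. Pa = N·m⁻² = kg·m⁻¹·s⁻²
  B. J·m⁻³ = N·m·m⁻³ = kg·m⁻¹·s⁻²
  C. [energy density] = kg·m⁻¹·s⁻²
  D. [thrust] = kg·m·s⁻²
  E. [m⁻³·mol] · [kg·m²·s⁻²·mol⁻¹] = kg·m⁻¹·s⁻²
All reduce to kg·m⁻¹·s⁻² except D., which is kg·m·s⁻².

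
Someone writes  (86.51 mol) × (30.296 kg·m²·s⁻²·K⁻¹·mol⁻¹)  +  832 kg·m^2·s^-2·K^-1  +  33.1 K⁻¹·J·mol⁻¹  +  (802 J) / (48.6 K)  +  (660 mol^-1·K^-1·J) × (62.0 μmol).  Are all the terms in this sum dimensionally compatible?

Dimensions:
  (86.51 mol) × (30.296 kg·m²·s⁻²·K⁻¹·mol⁻¹):  [mol] · [kg·m²·s⁻²·K⁻¹·mol⁻¹] = kg·m²·s⁻²·K⁻¹
  832 kg·m^2·s^-2·K^-1:  kg·m²·s⁻²·K⁻¹
  33.1 K⁻¹·J·mol⁻¹:  J·mol⁻¹·K⁻¹ = N·m·mol⁻¹·K⁻¹ = kg·m²·s⁻²·K⁻¹·mol⁻¹
  (802 J) / (48.6 K):  [kg·m²·s⁻²] / [K] = kg·m²·s⁻²·K⁻¹
  (660 mol^-1·K^-1·J) × (62.0 μmol):  [kg·m²·s⁻²·K⁻¹·mol⁻¹] · [mol] = kg·m²·s⁻²·K⁻¹
The terms do not share a single dimension (kg·m²·s⁻²·K⁻¹ vs kg·m²·s⁻²·K⁻¹·mol⁻¹).

No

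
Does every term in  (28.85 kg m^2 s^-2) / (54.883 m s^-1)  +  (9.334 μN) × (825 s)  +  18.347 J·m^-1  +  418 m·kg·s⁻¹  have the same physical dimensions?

No

Expand each in SI base units:
  (28.85 kg m^2 s^-2) / (54.883 m s^-1):  [kg·m²·s⁻²] / [m·s⁻¹] = kg·m·s⁻¹
  (9.334 μN) × (825 s):  [kg·m·s⁻²] · [s] = kg·m·s⁻¹
  18.347 J·m^-1:  J·m⁻¹ = N·m·m⁻¹ = kg·m·s⁻²
  418 m·kg·s⁻¹:  kg·m·s⁻¹
The terms do not share a single dimension (kg·m·s⁻² vs kg·m·s⁻¹).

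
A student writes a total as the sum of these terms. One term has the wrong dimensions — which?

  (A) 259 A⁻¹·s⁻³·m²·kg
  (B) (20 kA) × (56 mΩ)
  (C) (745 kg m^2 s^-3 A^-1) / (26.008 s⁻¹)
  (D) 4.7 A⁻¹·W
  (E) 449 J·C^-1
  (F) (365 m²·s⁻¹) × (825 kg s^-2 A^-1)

(C)

Reduce each to base SI dimensions:
  (A) kg·m²·s⁻³·A⁻¹
  (B) [A] · [kg·m²·s⁻³·A⁻²] = kg·m²·s⁻³·A⁻¹
  (C) [kg·m²·s⁻³·A⁻¹] / [s⁻¹] = kg·m²·s⁻²·A⁻¹
  (D) W·A⁻¹ = J·s⁻¹·A⁻¹ = kg·m²·s⁻³·A⁻¹
  (E) J·C⁻¹ = N·m·(s·A)⁻¹ = kg·m²·s⁻³·A⁻¹
  (F) [m²·s⁻¹] · [kg·s⁻²·A⁻¹] = kg·m²·s⁻³·A⁻¹
All reduce to kg·m²·s⁻³·A⁻¹ except (C), which is kg·m²·s⁻²·A⁻¹.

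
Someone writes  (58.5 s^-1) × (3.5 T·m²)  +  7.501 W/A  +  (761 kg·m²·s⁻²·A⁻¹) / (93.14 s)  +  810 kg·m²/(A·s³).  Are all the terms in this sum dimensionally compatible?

Yes

Work out the base dimensions of each:
  (58.5 s^-1) × (3.5 T·m²):  [s⁻¹] · [kg·m²·s⁻²·A⁻¹] = kg·m²·s⁻³·A⁻¹
  7.501 W/A:  W·A⁻¹ = J·s⁻¹·A⁻¹ = kg·m²·s⁻³·A⁻¹
  (761 kg·m²·s⁻²·A⁻¹) / (93.14 s):  [kg·m²·s⁻²·A⁻¹] / [s] = kg·m²·s⁻³·A⁻¹
  810 kg·m²/(A·s³):  kg·m²·s⁻³·A⁻¹
Every term reduces to kg·m²·s⁻³·A⁻¹.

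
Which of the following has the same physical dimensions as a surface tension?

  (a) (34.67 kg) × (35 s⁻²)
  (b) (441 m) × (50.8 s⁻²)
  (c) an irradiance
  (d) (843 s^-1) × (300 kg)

(a)

Reference: [surface tension] = kg·s⁻².
Each option:
  (a) [kg] · [s⁻²] = kg·s⁻²  ← same
  (b) [m] · [s⁻²] = m·s⁻²
  (c) [irradiance] = kg·s⁻³
  (d) [s⁻¹] · [kg] = kg·s⁻¹
Only (a) matches kg·s⁻².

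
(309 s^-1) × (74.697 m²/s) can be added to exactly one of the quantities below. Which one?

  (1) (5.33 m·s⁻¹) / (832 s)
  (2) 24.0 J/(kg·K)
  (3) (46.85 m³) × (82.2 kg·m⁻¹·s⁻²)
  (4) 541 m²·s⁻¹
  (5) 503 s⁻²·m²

(5)

Reference: [s⁻¹] · [m²·s⁻¹] = m²·s⁻².
Each option:
  (1) [m·s⁻¹] / [s] = m·s⁻²
  (2) J·kg⁻¹·K⁻¹ = N·m·kg⁻¹·K⁻¹ = m²·s⁻²·K⁻¹
  (3) [m³] · [kg·m⁻¹·s⁻²] = kg·m²·s⁻²
  (4) m²·s⁻¹
  (5) m²·s⁻²  ← same
Only (5) matches m²·s⁻².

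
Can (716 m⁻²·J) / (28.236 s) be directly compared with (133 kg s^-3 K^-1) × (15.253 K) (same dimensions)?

Yes

Expand each in SI base units:
  (716 m⁻²·J) / (28.236 s):  [kg·s⁻²] / [s] = kg·s⁻³
  (133 kg s^-3 K^-1) × (15.253 K):  [kg·s⁻³·K⁻¹] · [K] = kg·s⁻³
Both are kg·s⁻³, so they have the same dimensions and can be added.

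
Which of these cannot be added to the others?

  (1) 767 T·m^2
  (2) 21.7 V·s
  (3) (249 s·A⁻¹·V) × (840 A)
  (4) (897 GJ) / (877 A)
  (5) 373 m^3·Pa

Dimensions:
  (1) T·m² = Wb·m⁻²·m² = kg·m²·s⁻²·A⁻¹
  (2) V·s = J·C⁻¹·s = kg·m²·s⁻²·A⁻¹
  (3) [kg·m²·s⁻²·A⁻²] · [A] = kg·m²·s⁻²·A⁻¹
  (4) [kg·m²·s⁻²] / [A] = kg·m²·s⁻²·A⁻¹
  (5) Pa·m³ = N·m⁻²·m³ = kg·m²·s⁻²
All reduce to kg·m²·s⁻²·A⁻¹ except (5), which is kg·m²·s⁻².

(5)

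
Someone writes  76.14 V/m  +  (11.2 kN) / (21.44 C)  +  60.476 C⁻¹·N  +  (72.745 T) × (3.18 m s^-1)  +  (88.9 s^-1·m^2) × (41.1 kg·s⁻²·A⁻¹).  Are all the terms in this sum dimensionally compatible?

Work out the base dimensions of each:
  76.14 V/m:  V·m⁻¹ = J·C⁻¹·m⁻¹ = kg·m·s⁻³·A⁻¹
  (11.2 kN) / (21.44 C):  [kg·m·s⁻²] / [s·A] = kg·m·s⁻³·A⁻¹
  60.476 C⁻¹·N:  N·C⁻¹ = kg·m·s⁻²·(s·A)⁻¹ = kg·m·s⁻³·A⁻¹
  (72.745 T) × (3.18 m s^-1):  [kg·s⁻²·A⁻¹] · [m·s⁻¹] = kg·m·s⁻³·A⁻¹
  (88.9 s^-1·m^2) × (41.1 kg·s⁻²·A⁻¹):  [m²·s⁻¹] · [kg·s⁻²·A⁻¹] = kg·m²·s⁻³·A⁻¹
The terms do not share a single dimension (kg·m²·s⁻³·A⁻¹ vs kg·m·s⁻³·A⁻¹).

No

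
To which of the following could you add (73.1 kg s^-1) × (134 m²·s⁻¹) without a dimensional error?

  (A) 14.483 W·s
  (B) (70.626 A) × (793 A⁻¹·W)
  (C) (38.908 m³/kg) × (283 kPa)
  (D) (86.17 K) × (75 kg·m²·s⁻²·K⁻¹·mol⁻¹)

(A)

Reference: [kg·s⁻¹] · [m²·s⁻¹] = kg·m²·s⁻².
Each option:
  (A) W·s = J·s⁻¹·s = kg·m²·s⁻²  ← same
  (B) [A] · [kg·m²·s⁻³·A⁻¹] = kg·m²·s⁻³
  (C) [kg⁻¹·m³] · [kg·m⁻¹·s⁻²] = m²·s⁻²
  (D) [K] · [kg·m²·s⁻²·K⁻¹·mol⁻¹] = kg·m²·s⁻²·mol⁻¹
Only (A) matches kg·m²·s⁻².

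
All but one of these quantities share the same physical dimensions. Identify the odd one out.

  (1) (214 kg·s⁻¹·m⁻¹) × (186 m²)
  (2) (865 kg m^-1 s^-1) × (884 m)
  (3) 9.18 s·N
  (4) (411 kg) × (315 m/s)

(2)

Work out the base dimensions of each:
  (1) [kg·m⁻¹·s⁻¹] · [m²] = kg·m·s⁻¹
  (2) [kg·m⁻¹·s⁻¹] · [m] = kg·s⁻¹
  (3) N·s = kg·m·s⁻²·s = kg·m·s⁻¹
  (4) [kg] · [m·s⁻¹] = kg·m·s⁻¹
All reduce to kg·m·s⁻¹ except (2), which is kg·s⁻¹.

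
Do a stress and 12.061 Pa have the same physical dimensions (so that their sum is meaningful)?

Expand each in SI base units:
  a stress:  [stress] = kg·m⁻¹·s⁻²
  12.061 Pa:  Pa = N·m⁻² = kg·m⁻¹·s⁻²
Both are kg·m⁻¹·s⁻², so they have the same dimensions and can be added.

Yes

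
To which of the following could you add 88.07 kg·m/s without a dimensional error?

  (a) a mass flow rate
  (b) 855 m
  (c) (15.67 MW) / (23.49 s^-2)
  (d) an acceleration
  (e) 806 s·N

Reference: kg·m·s⁻¹.
Each option:
  (a) [mass flow rate] = kg·s⁻¹
  (b) m
  (c) [kg·m²·s⁻³] / [s⁻²] = kg·m²·s⁻¹
  (d) [acceleration] = m·s⁻²
  (e) N·s = kg·m·s⁻²·s = kg·m·s⁻¹  ← same
Only (e) matches kg·m·s⁻¹.

(e)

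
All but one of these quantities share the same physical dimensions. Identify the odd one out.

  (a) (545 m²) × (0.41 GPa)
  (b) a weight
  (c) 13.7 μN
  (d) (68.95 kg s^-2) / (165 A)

In SI base units:
  (a) [m²] · [kg·m⁻¹·s⁻²] = kg·m·s⁻²
  (b) [weight] = kg·m·s⁻²
  (c) N = kg·m·s⁻²
  (d) [kg·s⁻²] / [A] = kg·s⁻²·A⁻¹
All reduce to kg·m·s⁻² except (d), which is kg·s⁻²·A⁻¹.

(d)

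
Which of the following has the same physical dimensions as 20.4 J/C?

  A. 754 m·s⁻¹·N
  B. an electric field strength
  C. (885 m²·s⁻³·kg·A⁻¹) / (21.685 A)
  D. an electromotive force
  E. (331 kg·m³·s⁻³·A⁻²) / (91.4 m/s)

Reference: J·C⁻¹ = N·m·(s·A)⁻¹ = kg·m²·s⁻³·A⁻¹.
Each option:
  A. N·m·s⁻¹ = kg·m·s⁻²·m·s⁻¹ = kg·m²·s⁻³
  B. [electric field strength] = kg·m·s⁻³·A⁻¹
  C. [kg·m²·s⁻³·A⁻¹] / [A] = kg·m²·s⁻³·A⁻²
  D. [electromotive force] = kg·m²·s⁻³·A⁻¹  ← same
  E. [kg·m³·s⁻³·A⁻²] / [m·s⁻¹] = kg·m²·s⁻²·A⁻²
Only D. matches kg·m²·s⁻³·A⁻¹.

D.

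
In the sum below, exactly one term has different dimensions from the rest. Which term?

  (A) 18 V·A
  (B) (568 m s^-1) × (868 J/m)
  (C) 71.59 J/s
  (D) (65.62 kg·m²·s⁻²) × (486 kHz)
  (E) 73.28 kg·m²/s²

Dimensions:
  (A) V·A = J·C⁻¹·A = kg·m²·s⁻³
  (B) [m·s⁻¹] · [kg·m·s⁻²] = kg·m²·s⁻³
  (C) J·s⁻¹ = N·m·s⁻¹ = kg·m²·s⁻³
  (D) [kg·m²·s⁻²] · [s⁻¹] = kg·m²·s⁻³
  (E) kg·m²·s⁻²
All reduce to kg·m²·s⁻³ except (E), which is kg·m²·s⁻².

(E)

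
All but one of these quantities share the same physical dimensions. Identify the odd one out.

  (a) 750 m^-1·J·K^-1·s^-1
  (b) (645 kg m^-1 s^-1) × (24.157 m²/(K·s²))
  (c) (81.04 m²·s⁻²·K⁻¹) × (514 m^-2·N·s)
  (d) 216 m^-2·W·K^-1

(d)

Dimensions:
  (a) J·s⁻¹·m⁻¹·K⁻¹ = N·m·s⁻¹·m⁻¹·K⁻¹ = kg·m·s⁻³·K⁻¹
  (b) [kg·m⁻¹·s⁻¹] · [m²·s⁻²·K⁻¹] = kg·m·s⁻³·K⁻¹
  (c) [m²·s⁻²·K⁻¹] · [kg·m⁻¹·s⁻¹] = kg·m·s⁻³·K⁻¹
  (d) W·m⁻²·K⁻¹ = J·s⁻¹·m⁻²·K⁻¹ = kg·s⁻³·K⁻¹
All reduce to kg·m·s⁻³·K⁻¹ except (d), which is kg·s⁻³·K⁻¹.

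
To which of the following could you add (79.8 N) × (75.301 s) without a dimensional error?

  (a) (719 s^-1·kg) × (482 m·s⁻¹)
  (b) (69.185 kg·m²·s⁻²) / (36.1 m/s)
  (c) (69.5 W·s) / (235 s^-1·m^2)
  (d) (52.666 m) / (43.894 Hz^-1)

(b)

Reference: [kg·m·s⁻²] · [s] = kg·m·s⁻¹.
Each option:
  (a) [kg·s⁻¹] · [m·s⁻¹] = kg·m·s⁻²
  (b) [kg·m²·s⁻²] / [m·s⁻¹] = kg·m·s⁻¹  ← same
  (c) [kg·m²·s⁻²] / [m²·s⁻¹] = kg·s⁻¹
  (d) [m] / [s] = m·s⁻¹
Only (b) matches kg·m·s⁻¹.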